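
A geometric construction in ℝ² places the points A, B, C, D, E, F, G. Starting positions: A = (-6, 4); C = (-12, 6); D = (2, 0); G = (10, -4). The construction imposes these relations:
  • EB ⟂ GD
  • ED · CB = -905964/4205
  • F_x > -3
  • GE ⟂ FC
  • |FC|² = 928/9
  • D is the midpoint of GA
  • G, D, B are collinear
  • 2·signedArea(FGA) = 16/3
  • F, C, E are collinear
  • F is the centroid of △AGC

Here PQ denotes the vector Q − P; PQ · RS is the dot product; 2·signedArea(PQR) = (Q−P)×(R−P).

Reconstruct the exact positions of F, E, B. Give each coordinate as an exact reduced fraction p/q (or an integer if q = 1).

B = (1446/145, -578/145)
E = (296/29, -102/29)
F = (-8/3, 2)

1. F_x = -8/3  [F is the centroid of △AGC]
2. F_y = 2  [F is the centroid of △AGC]
   → F = (-8/3, 2)
3. E_x = 296/29  [F, C, E are collinear ∩ GE ⟂ FC]
4. E_y = -102/29  [F, C, E are collinear ∩ GE ⟂ FC]
   → E = (296/29, -102/29)
5. B_x = 1446/145  [G, D, B are collinear ∩ EB ⟂ GD]
6. B_y = -578/145  [G, D, B are collinear ∩ EB ⟂ GD]
   → B = (1446/145, -578/145)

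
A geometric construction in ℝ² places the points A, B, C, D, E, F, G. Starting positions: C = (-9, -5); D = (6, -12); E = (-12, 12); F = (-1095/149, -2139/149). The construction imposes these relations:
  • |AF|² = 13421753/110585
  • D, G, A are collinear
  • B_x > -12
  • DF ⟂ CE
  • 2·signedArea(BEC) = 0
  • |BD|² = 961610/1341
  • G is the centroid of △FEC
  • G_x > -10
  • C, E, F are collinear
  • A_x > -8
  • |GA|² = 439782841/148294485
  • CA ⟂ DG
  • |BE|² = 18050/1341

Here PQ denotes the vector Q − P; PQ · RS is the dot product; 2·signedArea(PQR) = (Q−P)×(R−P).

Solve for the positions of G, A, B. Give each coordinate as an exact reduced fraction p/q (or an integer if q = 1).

1. G_x = -1408/149  [G is the centroid of △FEC]
2. G_y = -1096/447  [G is the centroid of △FEC]
   → G = (-1408/149, -1096/447)
3. A_x = -131566059/16477165  [D, G, A are collinear ∩ CA ⟂ DG]
4. A_y = -55317758/16477165  [D, G, A are collinear ∩ CA ⟂ DG]
   → A = (-131566059/16477165, -55317758/16477165)
5. B_x = -1693/149  [line 17·x + 3·y + 168 = 0 ∩ |BE|² = 18050/1341]
6. B_y = 3749/447  [line 17·x + 3·y + 168 = 0 ∩ |BE|² = 18050/1341]
   → B = (-1693/149, 3749/447)

A = (-131566059/16477165, -55317758/16477165)
B = (-1693/149, 3749/447)
G = (-1408/149, -1096/447)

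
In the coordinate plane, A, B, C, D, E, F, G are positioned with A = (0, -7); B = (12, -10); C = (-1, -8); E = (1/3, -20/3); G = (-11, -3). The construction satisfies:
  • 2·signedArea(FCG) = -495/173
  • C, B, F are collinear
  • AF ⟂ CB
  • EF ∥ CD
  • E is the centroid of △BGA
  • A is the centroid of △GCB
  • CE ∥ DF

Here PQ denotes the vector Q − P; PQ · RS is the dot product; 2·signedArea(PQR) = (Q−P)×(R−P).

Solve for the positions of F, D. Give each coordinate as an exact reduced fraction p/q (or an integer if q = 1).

D = (-782/519, -4910/519)
F = (-30/173, -1406/173)

1. F_x = -30/173  [C, B, F are collinear ∩ AF ⟂ CB]
2. F_y = -1406/173  [C, B, F are collinear ∩ AF ⟂ CB]
   → F = (-30/173, -1406/173)
3. D_x = -782/519  [CE ∥ DF ∩ EF ∥ CD]
4. D_y = -4910/519  [CE ∥ DF ∩ EF ∥ CD]
   → D = (-782/519, -4910/519)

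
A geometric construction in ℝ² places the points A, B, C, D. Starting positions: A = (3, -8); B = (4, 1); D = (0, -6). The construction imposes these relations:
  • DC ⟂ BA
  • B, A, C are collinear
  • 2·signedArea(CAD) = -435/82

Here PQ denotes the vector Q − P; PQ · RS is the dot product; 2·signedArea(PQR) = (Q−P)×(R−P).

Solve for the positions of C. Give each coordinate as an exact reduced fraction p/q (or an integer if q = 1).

C = (261/82, -521/82)

1. C_x = 261/82  [B, A, C are collinear ∩ DC ⟂ BA]
2. C_y = -521/82  [B, A, C are collinear ∩ DC ⟂ BA]
   → C = (261/82, -521/82)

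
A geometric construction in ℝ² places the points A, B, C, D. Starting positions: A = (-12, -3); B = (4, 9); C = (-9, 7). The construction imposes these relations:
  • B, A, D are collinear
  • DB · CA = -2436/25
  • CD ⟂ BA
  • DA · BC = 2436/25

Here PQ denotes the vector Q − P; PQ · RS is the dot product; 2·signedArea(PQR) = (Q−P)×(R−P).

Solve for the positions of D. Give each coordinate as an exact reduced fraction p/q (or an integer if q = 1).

1. D_x = -132/25  [B, A, D are collinear ∩ CD ⟂ BA]
2. D_y = 51/25  [B, A, D are collinear ∩ CD ⟂ BA]
   → D = (-132/25, 51/25)

D = (-132/25, 51/25)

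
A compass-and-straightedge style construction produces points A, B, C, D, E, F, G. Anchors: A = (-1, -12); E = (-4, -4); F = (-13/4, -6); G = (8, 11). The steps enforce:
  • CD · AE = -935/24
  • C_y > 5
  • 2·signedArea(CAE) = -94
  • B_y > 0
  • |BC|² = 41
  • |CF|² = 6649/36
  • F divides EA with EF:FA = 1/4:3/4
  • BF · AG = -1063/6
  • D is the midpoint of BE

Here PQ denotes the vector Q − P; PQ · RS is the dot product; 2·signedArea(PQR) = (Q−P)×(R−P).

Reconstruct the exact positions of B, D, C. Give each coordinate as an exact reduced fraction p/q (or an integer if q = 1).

B = (1/4, 1/3)
C = (17/4, 16/3)
D = (-15/8, -11/6)

1. C_x = 17/4  [line -8·x + -3·y + 50 = 0 ∩ |CF|² = 6649/36]
2. C_y = 16/3  [line -8·x + -3·y + 50 = 0 ∩ |CF|² = 6649/36]
   → C = (17/4, 16/3)
3. B_x = 1/4  [line -9·x + -23·y + 119/12 = 0 ∩ |BC|² = 41]
4. B_y = 1/3  [line -9·x + -23·y + 119/12 = 0 ∩ |BC|² = 41]
   → B = (1/4, 1/3)
5. D_x = -15/8  [D is the midpoint of BE]
6. D_y = -11/6  [D is the midpoint of BE]
   → D = (-15/8, -11/6)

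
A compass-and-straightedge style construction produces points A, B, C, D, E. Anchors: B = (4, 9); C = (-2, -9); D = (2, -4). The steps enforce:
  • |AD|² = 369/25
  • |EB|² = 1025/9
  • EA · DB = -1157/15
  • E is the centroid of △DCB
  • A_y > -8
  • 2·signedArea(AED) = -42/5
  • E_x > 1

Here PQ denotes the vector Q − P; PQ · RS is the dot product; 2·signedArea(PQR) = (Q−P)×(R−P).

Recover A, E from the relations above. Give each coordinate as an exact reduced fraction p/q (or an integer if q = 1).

1. E_x = 4/3  [E is the centroid of △DCB]
2. E_y = -4/3  [E is the centroid of △DCB]
   → E = (4/3, -4/3)
3. A_x = -2/5  [2·signedArea(AED) = -42/5 ∩ EA · DB = -1157/15]
4. A_y = -7  [2·signedArea(AED) = -42/5 ∩ EA · DB = -1157/15]
   → A = (-2/5, -7)

A = (-2/5, -7)
E = (4/3, -4/3)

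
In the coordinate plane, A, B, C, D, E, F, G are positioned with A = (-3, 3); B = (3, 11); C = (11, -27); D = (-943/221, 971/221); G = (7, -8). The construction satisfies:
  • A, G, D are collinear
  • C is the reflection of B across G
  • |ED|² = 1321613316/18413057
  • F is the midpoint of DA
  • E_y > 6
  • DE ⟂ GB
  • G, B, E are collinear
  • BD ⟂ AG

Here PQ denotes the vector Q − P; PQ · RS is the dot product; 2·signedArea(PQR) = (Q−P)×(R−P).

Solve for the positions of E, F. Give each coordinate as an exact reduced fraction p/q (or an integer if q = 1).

1. E_x = 335215/83317  [G, B, E are collinear ∩ DE ⟂ GB]
2. E_y = 511483/83317  [G, B, E are collinear ∩ DE ⟂ GB]
   → E = (335215/83317, 511483/83317)
3. F_x = -803/221  [F is the midpoint of DA]
4. F_y = 817/221  [F is the midpoint of DA]
   → F = (-803/221, 817/221)

E = (335215/83317, 511483/83317)
F = (-803/221, 817/221)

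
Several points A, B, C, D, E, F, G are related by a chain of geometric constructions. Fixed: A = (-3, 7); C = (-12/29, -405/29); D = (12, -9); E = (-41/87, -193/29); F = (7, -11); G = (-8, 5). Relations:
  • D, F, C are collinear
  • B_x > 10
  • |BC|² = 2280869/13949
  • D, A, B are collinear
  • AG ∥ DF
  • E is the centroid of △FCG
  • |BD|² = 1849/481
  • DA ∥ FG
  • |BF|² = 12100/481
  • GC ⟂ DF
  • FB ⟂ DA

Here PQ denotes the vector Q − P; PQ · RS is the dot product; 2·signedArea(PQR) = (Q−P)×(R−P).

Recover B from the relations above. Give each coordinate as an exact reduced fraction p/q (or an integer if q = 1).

1. B_x = 5127/481  [D, A, B are collinear ∩ FB ⟂ DA]
2. B_y = -3641/481  [D, A, B are collinear ∩ FB ⟂ DA]
   → B = (5127/481, -3641/481)

B = (5127/481, -3641/481)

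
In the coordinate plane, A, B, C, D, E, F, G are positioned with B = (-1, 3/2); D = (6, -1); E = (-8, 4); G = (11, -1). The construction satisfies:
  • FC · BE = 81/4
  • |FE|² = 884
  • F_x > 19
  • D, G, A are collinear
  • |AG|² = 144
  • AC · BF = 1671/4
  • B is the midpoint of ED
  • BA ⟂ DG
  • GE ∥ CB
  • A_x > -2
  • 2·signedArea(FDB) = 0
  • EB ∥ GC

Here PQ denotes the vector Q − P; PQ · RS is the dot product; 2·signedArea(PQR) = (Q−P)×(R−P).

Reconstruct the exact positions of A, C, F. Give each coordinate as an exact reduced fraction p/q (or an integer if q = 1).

1. A_x = -1  [D, G, A are collinear ∩ BA ⟂ DG]
2. A_y = -1  [D, G, A are collinear ∩ BA ⟂ DG]
   → A = (-1, -1)
3. C_x = 18  [GE ∥ CB ∩ EB ∥ GC]
4. C_y = -7/2  [GE ∥ CB ∩ EB ∥ GC]
   → C = (18, -7/2)
5. F_x = 20  [2·signedArea(FDB) = 0 ∩ FC · BE = 81/4]
6. F_y = -6  [2·signedArea(FDB) = 0 ∩ FC · BE = 81/4]
   → F = (20, -6)

A = (-1, -1)
C = (18, -7/2)
F = (20, -6)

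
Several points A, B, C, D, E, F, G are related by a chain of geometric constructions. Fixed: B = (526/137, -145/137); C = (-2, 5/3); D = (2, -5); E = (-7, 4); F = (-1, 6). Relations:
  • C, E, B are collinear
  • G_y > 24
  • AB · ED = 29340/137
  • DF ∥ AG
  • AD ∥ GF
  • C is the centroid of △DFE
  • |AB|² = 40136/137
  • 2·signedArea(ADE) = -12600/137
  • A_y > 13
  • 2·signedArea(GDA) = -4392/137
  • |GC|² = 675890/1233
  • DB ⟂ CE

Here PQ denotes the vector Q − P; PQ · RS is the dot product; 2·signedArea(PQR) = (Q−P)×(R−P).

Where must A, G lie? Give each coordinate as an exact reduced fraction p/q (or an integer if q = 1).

1. A_x = -800/137  [AB · ED = 29340/137 ∩ 2·signedArea(ADE) = -12600/137]
2. A_y = 1789/137  [AB · ED = 29340/137 ∩ 2·signedArea(ADE) = -12600/137]
   → A = (-800/137, 1789/137)
3. G_x = -1211/137  [AD ∥ GF ∩ DF ∥ AG]
4. G_y = 3296/137  [AD ∥ GF ∩ DF ∥ AG]
   → G = (-1211/137, 3296/137)

A = (-800/137, 1789/137)
G = (-1211/137, 3296/137)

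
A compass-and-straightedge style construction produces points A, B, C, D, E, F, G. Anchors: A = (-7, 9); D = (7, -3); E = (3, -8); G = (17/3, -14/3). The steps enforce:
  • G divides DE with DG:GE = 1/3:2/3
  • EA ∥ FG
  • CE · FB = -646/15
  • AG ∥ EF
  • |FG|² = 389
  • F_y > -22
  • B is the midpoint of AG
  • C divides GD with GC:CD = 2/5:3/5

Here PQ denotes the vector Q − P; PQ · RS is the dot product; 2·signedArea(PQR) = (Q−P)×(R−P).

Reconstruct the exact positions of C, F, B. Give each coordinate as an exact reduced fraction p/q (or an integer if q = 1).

B = (-2/3, 13/6)
C = (31/5, -4)
F = (47/3, -65/3)

1. C_x = 31/5  [C divides GD with GC:CD = 2/5:3/5]
2. C_y = -4  [C divides GD with GC:CD = 2/5:3/5]
   → C = (31/5, -4)
3. F_x = 47/3  [EA ∥ FG ∩ AG ∥ EF]
4. F_y = -65/3  [EA ∥ FG ∩ AG ∥ EF]
   → F = (47/3, -65/3)
5. B_x = -2/3  [B is the midpoint of AG]
6. B_y = 13/6  [B is the midpoint of AG]
   → B = (-2/3, 13/6)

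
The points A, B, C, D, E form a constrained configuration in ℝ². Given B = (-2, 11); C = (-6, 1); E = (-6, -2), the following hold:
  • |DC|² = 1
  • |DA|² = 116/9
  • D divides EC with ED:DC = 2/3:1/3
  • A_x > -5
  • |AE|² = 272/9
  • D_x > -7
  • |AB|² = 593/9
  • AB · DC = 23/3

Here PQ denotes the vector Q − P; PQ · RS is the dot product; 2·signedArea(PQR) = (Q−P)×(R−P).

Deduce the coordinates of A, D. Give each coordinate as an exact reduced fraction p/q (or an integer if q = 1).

1. D_x = -6  [D divides EC with ED:DC = 2/3:1/3]
2. D_y = 0  [D divides EC with ED:DC = 2/3:1/3]
   → D = (-6, 0)
3. A_y = 10/3  [AB · DC = 23/3]
4. A_x = -14/3  [|AE|² = 272/9]
   → A = (-14/3, 10/3)

A = (-14/3, 10/3)
D = (-6, 0)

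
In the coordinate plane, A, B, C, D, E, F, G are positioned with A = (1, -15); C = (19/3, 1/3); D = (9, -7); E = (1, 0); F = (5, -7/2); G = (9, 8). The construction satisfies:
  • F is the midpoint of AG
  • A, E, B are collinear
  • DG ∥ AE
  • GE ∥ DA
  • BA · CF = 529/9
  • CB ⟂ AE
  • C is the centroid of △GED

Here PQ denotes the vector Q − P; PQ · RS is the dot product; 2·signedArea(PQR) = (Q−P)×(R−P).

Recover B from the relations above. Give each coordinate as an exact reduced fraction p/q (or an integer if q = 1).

1. B_x = 1  [A, E, B are collinear ∩ CB ⟂ AE]
2. B_y = 1/3  [A, E, B are collinear ∩ CB ⟂ AE]
   → B = (1, 1/3)

B = (1, 1/3)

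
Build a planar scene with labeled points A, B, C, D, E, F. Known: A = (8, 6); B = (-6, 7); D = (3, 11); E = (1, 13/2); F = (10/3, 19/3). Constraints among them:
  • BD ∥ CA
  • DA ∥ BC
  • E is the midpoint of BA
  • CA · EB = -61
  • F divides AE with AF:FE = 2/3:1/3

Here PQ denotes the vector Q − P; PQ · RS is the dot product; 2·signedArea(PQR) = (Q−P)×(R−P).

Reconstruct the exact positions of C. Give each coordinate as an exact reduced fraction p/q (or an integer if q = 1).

1. C_x = -1  [BD ∥ CA ∩ DA ∥ BC]
2. C_y = 2  [BD ∥ CA ∩ DA ∥ BC]
   → C = (-1, 2)

C = (-1, 2)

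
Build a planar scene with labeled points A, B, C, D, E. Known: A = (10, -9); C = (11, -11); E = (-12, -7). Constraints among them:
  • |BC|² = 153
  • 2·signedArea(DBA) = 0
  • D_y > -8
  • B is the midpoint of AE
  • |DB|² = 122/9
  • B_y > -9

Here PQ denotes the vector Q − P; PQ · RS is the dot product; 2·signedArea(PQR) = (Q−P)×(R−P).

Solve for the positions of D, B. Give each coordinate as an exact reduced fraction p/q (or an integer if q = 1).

1. B_x = -1  [B is the midpoint of AE]
2. B_y = -8  [B is the midpoint of AE]
   → B = (-1, -8)
3. D_x = -14/3  [line 1·x + 11·y + 89 = 0 ∩ |DB|² = 122/9]
4. D_y = -23/3  [line 1·x + 11·y + 89 = 0 ∩ |DB|² = 122/9]
   → D = (-14/3, -23/3)

B = (-1, -8)
D = (-14/3, -23/3)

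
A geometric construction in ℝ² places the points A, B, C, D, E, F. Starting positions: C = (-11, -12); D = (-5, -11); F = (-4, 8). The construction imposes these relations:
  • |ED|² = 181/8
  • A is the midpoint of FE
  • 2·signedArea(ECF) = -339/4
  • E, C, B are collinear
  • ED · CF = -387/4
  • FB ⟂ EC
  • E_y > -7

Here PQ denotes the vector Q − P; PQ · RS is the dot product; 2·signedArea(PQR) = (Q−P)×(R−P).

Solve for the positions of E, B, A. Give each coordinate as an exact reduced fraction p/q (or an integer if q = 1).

1. E_x = -19/4  [ED · CF = -387/4 ∩ 2·signedArea(ECF) = -339/4]
2. E_y = -25/4  [ED · CF = -387/4 ∩ 2·signedArea(ECF) = -339/4]
   → E = (-19/4, -25/4)
3. B_x = 3181/1154  [E, C, B are collinear ∩ FB ⟂ EC]
4. B_y = 757/1154  [E, C, B are collinear ∩ FB ⟂ EC]
   → B = (3181/1154, 757/1154)
5. A_x = -35/8  [A is the midpoint of FE]
6. A_y = 7/8  [A is the midpoint of FE]
   → A = (-35/8, 7/8)

A = (-35/8, 7/8)
B = (3181/1154, 757/1154)
E = (-19/4, -25/4)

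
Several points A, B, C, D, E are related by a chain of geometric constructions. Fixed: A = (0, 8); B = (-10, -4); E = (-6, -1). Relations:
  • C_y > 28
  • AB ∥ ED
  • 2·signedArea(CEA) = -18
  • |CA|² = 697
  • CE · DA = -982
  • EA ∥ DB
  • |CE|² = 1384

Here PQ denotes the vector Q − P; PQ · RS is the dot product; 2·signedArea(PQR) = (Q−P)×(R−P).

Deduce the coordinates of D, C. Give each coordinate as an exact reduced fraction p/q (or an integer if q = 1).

1. D_x = -16  [EA ∥ DB ∩ AB ∥ ED]
2. D_y = -13  [EA ∥ DB ∩ AB ∥ ED]
   → D = (-16, -13)
3. C_x = 16  [CE · DA = -982 ∩ 2·signedArea(CEA) = -18]
4. C_y = 29  [CE · DA = -982 ∩ 2·signedArea(CEA) = -18]
   → C = (16, 29)

C = (16, 29)
D = (-16, -13)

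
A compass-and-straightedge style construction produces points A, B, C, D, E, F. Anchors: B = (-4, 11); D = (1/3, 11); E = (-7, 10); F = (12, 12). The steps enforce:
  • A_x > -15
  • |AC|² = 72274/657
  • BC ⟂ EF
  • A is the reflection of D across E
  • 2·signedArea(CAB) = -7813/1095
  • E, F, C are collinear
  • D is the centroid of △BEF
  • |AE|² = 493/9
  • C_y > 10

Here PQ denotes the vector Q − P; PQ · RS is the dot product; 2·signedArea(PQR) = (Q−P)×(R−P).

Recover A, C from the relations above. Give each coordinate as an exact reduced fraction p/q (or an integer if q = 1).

A = (-43/3, 9)
C = (-1434/365, 3768/365)

1. A_x = -43/3  [A is the reflection of D across E]
2. A_y = 9  [A is the reflection of D across E]
   → A = (-43/3, 9)
3. C_x = -1434/365  [E, F, C are collinear ∩ BC ⟂ EF]
4. C_y = 3768/365  [E, F, C are collinear ∩ BC ⟂ EF]
   → C = (-1434/365, 3768/365)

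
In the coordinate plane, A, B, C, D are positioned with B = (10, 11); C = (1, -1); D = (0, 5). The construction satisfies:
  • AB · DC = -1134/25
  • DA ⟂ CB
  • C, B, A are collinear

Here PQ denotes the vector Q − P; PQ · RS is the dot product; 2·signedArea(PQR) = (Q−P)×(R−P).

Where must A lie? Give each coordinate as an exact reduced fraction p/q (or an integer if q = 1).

1. A_x = 88/25  [C, B, A are collinear ∩ DA ⟂ CB]
2. A_y = 59/25  [C, B, A are collinear ∩ DA ⟂ CB]
   → A = (88/25, 59/25)

A = (88/25, 59/25)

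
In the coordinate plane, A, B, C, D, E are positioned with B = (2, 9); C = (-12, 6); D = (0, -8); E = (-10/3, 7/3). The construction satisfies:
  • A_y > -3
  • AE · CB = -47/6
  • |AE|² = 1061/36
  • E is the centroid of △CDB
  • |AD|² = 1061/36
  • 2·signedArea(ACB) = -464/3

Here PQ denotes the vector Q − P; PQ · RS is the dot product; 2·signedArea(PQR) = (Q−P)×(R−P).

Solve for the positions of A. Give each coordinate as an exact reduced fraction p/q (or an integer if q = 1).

A = (-5/3, -17/6)

1. A_x = -5/3  [2·signedArea(ACB) = -464/3 ∩ AE · CB = -47/6]
2. A_y = -17/6  [2·signedArea(ACB) = -464/3 ∩ AE · CB = -47/6]
   → A = (-5/3, -17/6)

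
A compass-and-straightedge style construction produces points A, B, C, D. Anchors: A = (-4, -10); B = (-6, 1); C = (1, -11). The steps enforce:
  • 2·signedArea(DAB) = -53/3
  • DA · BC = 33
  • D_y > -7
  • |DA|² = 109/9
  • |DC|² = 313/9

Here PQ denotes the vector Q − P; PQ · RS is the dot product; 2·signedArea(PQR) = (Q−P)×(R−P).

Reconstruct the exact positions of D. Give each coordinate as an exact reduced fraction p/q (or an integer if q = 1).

D = (-3, -20/3)

1. D_x = -3  [DA · BC = 33 ∩ 2·signedArea(DAB) = -53/3]
2. D_y = -20/3  [DA · BC = 33 ∩ 2·signedArea(DAB) = -53/3]
   → D = (-3, -20/3)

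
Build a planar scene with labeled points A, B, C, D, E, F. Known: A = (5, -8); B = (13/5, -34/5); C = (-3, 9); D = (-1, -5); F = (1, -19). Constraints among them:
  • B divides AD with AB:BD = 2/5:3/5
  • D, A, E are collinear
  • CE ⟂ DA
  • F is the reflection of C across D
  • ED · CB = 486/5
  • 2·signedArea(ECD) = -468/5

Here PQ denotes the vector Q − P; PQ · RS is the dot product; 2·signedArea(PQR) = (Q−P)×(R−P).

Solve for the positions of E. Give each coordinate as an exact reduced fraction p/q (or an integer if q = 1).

1. E_x = -41/5  [D, A, E are collinear ∩ CE ⟂ DA]
2. E_y = -7/5  [D, A, E are collinear ∩ CE ⟂ DA]
   → E = (-41/5, -7/5)

E = (-41/5, -7/5)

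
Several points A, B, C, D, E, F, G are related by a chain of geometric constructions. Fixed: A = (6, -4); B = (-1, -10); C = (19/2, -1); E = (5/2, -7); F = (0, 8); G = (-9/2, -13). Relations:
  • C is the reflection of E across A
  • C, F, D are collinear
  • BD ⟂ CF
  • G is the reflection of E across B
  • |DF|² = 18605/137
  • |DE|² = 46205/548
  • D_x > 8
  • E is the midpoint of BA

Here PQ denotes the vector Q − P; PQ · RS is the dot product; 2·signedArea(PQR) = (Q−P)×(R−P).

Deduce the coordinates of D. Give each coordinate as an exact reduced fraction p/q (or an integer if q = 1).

D = (1159/137, -2/137)

1. D_x = 1159/137  [C, F, D are collinear ∩ BD ⟂ CF]
2. D_y = -2/137  [C, F, D are collinear ∩ BD ⟂ CF]
   → D = (1159/137, -2/137)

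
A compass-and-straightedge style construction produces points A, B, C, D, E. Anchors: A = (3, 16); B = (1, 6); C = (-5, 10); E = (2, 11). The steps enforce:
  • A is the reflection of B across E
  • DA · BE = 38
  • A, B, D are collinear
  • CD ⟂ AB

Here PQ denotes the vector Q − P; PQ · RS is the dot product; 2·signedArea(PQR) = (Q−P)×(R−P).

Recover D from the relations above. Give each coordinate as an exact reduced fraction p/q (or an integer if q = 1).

D = (20/13, 113/13)

1. D_x = 20/13  [A, B, D are collinear ∩ CD ⟂ AB]
2. D_y = 113/13  [A, B, D are collinear ∩ CD ⟂ AB]
   → D = (20/13, 113/13)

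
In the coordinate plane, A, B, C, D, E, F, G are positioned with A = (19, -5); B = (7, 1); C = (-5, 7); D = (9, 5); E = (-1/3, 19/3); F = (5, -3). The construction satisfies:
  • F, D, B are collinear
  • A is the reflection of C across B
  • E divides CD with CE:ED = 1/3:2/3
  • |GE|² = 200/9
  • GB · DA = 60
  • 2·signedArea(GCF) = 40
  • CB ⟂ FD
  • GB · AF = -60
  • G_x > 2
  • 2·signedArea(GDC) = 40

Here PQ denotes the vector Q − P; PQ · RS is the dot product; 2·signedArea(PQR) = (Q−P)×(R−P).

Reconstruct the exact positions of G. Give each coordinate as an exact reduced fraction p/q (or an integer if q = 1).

1. G_x = 3  [2·signedArea(GCF) = 40 ∩ 2·signedArea(GDC) = 40]
2. G_y = 3  [2·signedArea(GCF) = 40 ∩ 2·signedArea(GDC) = 40]
   → G = (3, 3)

G = (3, 3)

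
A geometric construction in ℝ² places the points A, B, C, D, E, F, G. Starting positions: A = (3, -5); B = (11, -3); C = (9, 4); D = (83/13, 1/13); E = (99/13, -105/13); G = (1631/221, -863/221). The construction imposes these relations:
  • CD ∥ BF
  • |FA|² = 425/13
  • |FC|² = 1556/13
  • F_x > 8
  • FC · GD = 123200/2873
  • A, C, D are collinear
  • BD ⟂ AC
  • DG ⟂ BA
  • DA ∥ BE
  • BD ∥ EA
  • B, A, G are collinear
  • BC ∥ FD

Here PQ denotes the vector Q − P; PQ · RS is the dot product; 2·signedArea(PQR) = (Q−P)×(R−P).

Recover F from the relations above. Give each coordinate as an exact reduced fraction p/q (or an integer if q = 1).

F = (109/13, -90/13)

1. F_x = 109/13  [BC ∥ FD ∩ CD ∥ BF]
2. F_y = -90/13  [BC ∥ FD ∩ CD ∥ BF]
   → F = (109/13, -90/13)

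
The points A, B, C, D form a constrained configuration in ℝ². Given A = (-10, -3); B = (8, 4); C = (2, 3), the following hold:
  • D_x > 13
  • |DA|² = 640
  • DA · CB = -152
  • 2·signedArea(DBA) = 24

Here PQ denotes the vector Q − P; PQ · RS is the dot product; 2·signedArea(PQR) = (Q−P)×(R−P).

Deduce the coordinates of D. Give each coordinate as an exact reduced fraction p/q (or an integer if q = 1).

D = (14, 5)

1. D_x = 14  [DA · CB = -152 ∩ 2·signedArea(DBA) = 24]
2. D_y = 5  [DA · CB = -152 ∩ 2·signedArea(DBA) = 24]
   → D = (14, 5)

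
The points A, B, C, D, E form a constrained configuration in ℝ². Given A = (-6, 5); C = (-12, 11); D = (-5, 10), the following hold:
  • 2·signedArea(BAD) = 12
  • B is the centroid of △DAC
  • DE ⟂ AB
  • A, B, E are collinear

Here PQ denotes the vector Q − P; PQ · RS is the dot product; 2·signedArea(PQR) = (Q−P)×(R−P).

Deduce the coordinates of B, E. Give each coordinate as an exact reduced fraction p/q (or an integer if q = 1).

1. B_x = -23/3  [B is the centroid of △DAC]
2. B_y = 26/3  [B is the centroid of △DAC]
   → B = (-23/3, 26/3)
3. E_x = -563/73  [A, B, E are collinear ∩ DE ⟂ AB]
4. E_y = 640/73  [A, B, E are collinear ∩ DE ⟂ AB]
   → E = (-563/73, 640/73)

B = (-23/3, 26/3)
E = (-563/73, 640/73)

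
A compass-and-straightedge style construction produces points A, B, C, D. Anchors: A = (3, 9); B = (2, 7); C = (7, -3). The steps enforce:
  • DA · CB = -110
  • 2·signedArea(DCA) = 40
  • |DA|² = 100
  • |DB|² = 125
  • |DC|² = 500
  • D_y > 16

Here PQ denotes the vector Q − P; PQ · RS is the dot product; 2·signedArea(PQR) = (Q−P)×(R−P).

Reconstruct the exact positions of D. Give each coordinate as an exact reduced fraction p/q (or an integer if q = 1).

D = (-3, 17)

1. D_x = -3  [2·signedArea(DCA) = 40 ∩ DA · CB = -110]
2. D_y = 17  [2·signedArea(DCA) = 40 ∩ DA · CB = -110]
   → D = (-3, 17)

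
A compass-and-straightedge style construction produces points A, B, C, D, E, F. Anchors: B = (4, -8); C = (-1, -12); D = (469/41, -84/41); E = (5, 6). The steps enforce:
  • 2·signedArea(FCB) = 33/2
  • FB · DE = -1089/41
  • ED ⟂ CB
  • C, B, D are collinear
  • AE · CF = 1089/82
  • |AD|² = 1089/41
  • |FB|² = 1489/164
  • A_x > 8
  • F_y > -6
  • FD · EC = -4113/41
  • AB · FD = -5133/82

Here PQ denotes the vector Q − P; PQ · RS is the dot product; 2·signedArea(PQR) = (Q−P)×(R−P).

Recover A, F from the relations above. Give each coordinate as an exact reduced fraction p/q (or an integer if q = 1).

A = (337/41, 81/41)
F = (148/41, -411/82)

1. F_x = 148/41  [FD · EC = -4113/41 ∩ FB · DE = -1089/41]
2. F_y = -411/82  [FD · EC = -4113/41 ∩ FB · DE = -1089/41]
   → F = (148/41, -411/82)
3. A_x = 337/41  [AB · FD = -5133/82 ∩ AE · CF = 1089/82]
4. A_y = 81/41  [AB · FD = -5133/82 ∩ AE · CF = 1089/82]
   → A = (337/41, 81/41)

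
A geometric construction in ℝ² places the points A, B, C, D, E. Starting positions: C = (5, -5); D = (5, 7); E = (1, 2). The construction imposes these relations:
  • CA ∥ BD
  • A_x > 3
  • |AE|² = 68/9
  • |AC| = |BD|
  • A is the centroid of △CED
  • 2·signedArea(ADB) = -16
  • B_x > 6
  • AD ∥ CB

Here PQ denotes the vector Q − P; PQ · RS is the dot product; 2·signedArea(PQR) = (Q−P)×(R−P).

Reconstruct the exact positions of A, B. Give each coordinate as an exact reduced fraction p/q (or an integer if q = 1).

A = (11/3, 4/3)
B = (19/3, 2/3)

1. A_x = 11/3  [A is the centroid of △CED]
2. A_y = 4/3  [A is the centroid of △CED]
   → A = (11/3, 4/3)
3. B_x = 19/3  [CA ∥ BD ∩ AD ∥ CB]
4. B_y = 2/3  [CA ∥ BD ∩ AD ∥ CB]
   → B = (19/3, 2/3)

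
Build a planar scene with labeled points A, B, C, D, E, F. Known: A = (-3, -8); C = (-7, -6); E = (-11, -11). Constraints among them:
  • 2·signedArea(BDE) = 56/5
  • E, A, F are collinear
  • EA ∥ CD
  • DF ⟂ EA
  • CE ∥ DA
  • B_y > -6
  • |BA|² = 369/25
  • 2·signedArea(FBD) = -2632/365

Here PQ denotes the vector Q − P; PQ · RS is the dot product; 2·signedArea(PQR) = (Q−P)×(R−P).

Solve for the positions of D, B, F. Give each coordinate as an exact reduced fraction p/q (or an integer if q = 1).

1. D_x = 1  [CE ∥ DA ∩ EA ∥ CD]
2. D_y = -3  [CE ∥ DA ∩ EA ∥ CD]
   → D = (1, -3)
3. B_x = -3/5  [line 8·x + -12·y + -276/5 = 0 ∩ |BA|² = 369/25]
4. B_y = -5  [line 8·x + -12·y + -276/5 = 0 ∩ |BA|² = 369/25]
   → B = (-3/5, -5)
5. F_x = 157/73  [E, A, F are collinear ∩ DF ⟂ EA]
6. F_y = -443/73  [E, A, F are collinear ∩ DF ⟂ EA]
   → F = (157/73, -443/73)

B = (-3/5, -5)
D = (1, -3)
F = (157/73, -443/73)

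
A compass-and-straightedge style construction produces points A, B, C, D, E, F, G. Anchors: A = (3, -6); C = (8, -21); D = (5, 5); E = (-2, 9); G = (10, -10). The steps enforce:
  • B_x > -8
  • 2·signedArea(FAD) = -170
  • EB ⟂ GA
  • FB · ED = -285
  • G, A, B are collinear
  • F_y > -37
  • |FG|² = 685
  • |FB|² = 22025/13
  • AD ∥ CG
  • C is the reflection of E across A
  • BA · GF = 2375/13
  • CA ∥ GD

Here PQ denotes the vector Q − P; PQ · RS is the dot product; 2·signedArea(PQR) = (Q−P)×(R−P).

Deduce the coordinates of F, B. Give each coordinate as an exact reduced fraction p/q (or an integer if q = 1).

B = (-94/13, -2/13)
F = (13, -36)

1. B_x = -94/13  [G, A, B are collinear ∩ EB ⟂ GA]
2. B_y = -2/13  [G, A, B are collinear ∩ EB ⟂ GA]
   → B = (-94/13, -2/13)
3. F_x = 13  [FB · ED = -285 ∩ 2·signedArea(FAD) = -170]
4. F_y = -36  [FB · ED = -285 ∩ 2·signedArea(FAD) = -170]
   → F = (13, -36)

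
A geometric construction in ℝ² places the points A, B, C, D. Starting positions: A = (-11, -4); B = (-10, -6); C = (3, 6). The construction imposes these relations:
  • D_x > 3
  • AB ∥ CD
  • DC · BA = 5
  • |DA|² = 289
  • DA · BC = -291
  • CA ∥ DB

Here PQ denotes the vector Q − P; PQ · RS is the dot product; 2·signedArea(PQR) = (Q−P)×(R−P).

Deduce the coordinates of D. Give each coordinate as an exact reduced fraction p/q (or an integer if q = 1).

D = (4, 4)

1. D_x = 4  [CA ∥ DB ∩ AB ∥ CD]
2. D_y = 4  [CA ∥ DB ∩ AB ∥ CD]
   → D = (4, 4)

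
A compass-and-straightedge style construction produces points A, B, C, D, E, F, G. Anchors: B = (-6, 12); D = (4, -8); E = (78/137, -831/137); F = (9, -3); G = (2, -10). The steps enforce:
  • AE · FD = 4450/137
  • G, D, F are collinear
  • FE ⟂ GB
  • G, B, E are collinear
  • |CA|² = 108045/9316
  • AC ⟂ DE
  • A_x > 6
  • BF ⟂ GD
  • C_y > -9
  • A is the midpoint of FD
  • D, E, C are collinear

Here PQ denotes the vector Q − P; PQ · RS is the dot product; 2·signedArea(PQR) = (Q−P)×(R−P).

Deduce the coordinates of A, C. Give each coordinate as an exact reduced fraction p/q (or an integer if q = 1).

A = (13/2, -11/2)
C = (11243/2329, -39437/4658)

1. A_x = 13/2  [A is the midpoint of FD]
2. A_y = -11/2  [A is the midpoint of FD]
   → A = (13/2, -11/2)
3. C_x = 11243/2329  [D, E, C are collinear ∩ AC ⟂ DE]
4. C_y = -39437/4658  [D, E, C are collinear ∩ AC ⟂ DE]
   → C = (11243/2329, -39437/4658)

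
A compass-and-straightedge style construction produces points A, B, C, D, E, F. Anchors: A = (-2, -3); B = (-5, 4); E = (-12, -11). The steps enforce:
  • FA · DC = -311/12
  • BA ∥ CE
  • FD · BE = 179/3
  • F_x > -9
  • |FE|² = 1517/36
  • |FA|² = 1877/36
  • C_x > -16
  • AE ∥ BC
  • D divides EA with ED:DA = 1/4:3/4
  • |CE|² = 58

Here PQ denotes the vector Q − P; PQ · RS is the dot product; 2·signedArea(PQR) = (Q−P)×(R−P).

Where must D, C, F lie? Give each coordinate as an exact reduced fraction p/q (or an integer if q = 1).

C = (-15, -4)
D = (-19/2, -9)
F = (-53/6, -16/3)

1. D_x = -19/2  [D divides EA with ED:DA = 1/4:3/4]
2. D_y = -9  [D divides EA with ED:DA = 1/4:3/4]
   → D = (-19/2, -9)
3. C_x = -15  [BA ∥ CE ∩ AE ∥ BC]
4. C_y = -4  [BA ∥ CE ∩ AE ∥ BC]
   → C = (-15, -4)
5. F_x = -53/6  [FD · BE = 179/3 ∩ FA · DC = -311/12]
6. F_y = -16/3  [FD · BE = 179/3 ∩ FA · DC = -311/12]
   → F = (-53/6, -16/3)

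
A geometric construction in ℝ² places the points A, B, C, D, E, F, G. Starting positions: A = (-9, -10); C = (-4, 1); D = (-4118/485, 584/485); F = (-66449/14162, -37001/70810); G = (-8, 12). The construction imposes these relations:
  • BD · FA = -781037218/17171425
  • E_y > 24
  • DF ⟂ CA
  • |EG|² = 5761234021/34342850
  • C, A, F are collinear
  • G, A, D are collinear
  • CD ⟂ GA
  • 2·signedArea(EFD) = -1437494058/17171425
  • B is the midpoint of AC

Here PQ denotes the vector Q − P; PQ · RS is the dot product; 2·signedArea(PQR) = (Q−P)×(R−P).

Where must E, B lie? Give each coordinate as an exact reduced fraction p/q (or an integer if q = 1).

1. E_x = -160143/14162  [line -24453/14162·x + -268983/70810·y + 1264293459/17171425 = 0 ∩ |EG|² = 5761234021/34342850]
2. E_y = 1736441/70810  [line -24453/14162·x + -268983/70810·y + 1264293459/17171425 = 0 ∩ |EG|² = 5761234021/34342850]
   → E = (-160143/14162, 1736441/70810)
3. B_x = -13/2  [B is the midpoint of AC]
4. B_y = -9/2  [B is the midpoint of AC]
   → B = (-13/2, -9/2)

B = (-13/2, -9/2)
E = (-160143/14162, 1736441/70810)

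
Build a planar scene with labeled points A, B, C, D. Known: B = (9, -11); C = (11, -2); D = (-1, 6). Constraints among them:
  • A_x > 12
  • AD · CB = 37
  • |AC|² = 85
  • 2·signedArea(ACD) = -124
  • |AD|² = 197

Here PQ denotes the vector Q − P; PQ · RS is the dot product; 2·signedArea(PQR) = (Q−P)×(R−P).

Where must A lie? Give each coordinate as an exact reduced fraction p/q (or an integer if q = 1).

A = (13, 7)

1. A_x = 13  [2·signedArea(ACD) = -124 ∩ AD · CB = 37]
2. A_y = 7  [2·signedArea(ACD) = -124 ∩ AD · CB = 37]
   → A = (13, 7)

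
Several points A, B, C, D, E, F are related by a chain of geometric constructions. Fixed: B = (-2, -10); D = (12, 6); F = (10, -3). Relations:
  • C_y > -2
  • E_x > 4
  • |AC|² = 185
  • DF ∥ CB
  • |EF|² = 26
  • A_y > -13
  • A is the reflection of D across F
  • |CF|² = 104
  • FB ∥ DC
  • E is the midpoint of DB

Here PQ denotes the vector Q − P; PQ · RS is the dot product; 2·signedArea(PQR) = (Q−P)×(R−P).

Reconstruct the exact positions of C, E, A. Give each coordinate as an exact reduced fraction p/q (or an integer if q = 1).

A = (8, -12)
C = (0, -1)
E = (5, -2)

1. C_x = 0  [DF ∥ CB ∩ FB ∥ DC]
2. C_y = -1  [DF ∥ CB ∩ FB ∥ DC]
   → C = (0, -1)
3. E_x = 5  [E is the midpoint of DB]
4. E_y = -2  [E is the midpoint of DB]
   → E = (5, -2)
5. A_x = 8  [A is the reflection of D across F]
6. A_y = -12  [A is the reflection of D across F]
   → A = (8, -12)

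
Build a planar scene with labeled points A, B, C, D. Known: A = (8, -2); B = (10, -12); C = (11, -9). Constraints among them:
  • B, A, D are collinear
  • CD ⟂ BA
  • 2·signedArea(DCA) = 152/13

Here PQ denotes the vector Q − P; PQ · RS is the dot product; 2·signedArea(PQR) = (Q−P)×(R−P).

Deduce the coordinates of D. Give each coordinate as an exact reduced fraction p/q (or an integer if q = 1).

1. D_x = 123/13  [B, A, D are collinear ∩ CD ⟂ BA]
2. D_y = -121/13  [B, A, D are collinear ∩ CD ⟂ BA]
   → D = (123/13, -121/13)

D = (123/13, -121/13)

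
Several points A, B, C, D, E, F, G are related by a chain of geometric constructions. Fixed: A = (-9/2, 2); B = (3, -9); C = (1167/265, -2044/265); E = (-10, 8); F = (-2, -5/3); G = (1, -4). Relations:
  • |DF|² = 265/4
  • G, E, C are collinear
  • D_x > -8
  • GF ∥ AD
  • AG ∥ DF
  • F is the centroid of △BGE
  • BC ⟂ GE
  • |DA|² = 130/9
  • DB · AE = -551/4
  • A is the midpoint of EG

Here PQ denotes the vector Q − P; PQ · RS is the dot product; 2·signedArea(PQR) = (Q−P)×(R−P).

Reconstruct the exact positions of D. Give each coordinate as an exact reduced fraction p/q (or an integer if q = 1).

1. D_x = -15/2  [AG ∥ DF ∩ GF ∥ AD]
2. D_y = 13/3  [AG ∥ DF ∩ GF ∥ AD]
   → D = (-15/2, 13/3)

D = (-15/2, 13/3)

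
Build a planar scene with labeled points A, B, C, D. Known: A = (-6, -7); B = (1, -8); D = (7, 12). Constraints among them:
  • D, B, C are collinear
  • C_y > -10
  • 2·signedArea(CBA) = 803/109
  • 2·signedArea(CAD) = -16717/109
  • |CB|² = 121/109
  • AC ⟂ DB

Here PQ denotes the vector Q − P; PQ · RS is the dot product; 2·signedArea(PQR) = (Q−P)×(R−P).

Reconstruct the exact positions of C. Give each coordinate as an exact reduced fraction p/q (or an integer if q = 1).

C = (76/109, -982/109)

1. C_x = 76/109  [D, B, C are collinear ∩ AC ⟂ DB]
2. C_y = -982/109  [D, B, C are collinear ∩ AC ⟂ DB]
   → C = (76/109, -982/109)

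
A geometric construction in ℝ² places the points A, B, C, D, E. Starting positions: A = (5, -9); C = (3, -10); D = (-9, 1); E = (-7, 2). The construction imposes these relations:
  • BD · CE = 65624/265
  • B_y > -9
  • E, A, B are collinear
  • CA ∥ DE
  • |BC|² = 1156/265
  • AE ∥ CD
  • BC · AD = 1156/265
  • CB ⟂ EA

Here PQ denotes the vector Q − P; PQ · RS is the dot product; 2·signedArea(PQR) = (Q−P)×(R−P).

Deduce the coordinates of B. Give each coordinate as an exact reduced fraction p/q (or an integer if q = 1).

1. B_x = 1169/265  [E, A, B are collinear ∩ CB ⟂ EA]
2. B_y = -2242/265  [E, A, B are collinear ∩ CB ⟂ EA]
   → B = (1169/265, -2242/265)

B = (1169/265, -2242/265)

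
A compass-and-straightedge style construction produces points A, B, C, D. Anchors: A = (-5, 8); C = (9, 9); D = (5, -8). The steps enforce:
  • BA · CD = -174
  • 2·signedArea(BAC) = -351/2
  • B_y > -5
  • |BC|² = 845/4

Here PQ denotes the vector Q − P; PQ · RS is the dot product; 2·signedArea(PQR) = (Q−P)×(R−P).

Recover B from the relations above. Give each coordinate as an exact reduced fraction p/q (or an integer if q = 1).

B = (5/2, -4)

1. B_x = 5/2  [BA · CD = -174 ∩ 2·signedArea(BAC) = -351/2]
2. B_y = -4  [BA · CD = -174 ∩ 2·signedArea(BAC) = -351/2]
   → B = (5/2, -4)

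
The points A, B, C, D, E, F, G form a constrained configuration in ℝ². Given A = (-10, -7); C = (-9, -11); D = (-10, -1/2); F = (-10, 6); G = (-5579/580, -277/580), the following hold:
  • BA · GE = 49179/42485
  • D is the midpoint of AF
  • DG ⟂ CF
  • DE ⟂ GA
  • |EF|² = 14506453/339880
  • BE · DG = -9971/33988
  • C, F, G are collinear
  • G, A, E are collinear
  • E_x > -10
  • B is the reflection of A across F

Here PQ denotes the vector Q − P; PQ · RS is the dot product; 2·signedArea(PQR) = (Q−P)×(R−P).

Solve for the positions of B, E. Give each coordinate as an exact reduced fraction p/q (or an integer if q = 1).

B = (-10, 19)
E = (-1635089/169940, -88727/169940)

1. B_x = -10  [B is the reflection of A across F]
2. B_y = 19  [B is the reflection of A across F]
   → B = (-10, 19)
3. E_x = -1635089/169940  [G, A, E are collinear ∩ DE ⟂ GA]
4. E_y = -88727/169940  [G, A, E are collinear ∩ DE ⟂ GA]
   → E = (-1635089/169940, -88727/169940)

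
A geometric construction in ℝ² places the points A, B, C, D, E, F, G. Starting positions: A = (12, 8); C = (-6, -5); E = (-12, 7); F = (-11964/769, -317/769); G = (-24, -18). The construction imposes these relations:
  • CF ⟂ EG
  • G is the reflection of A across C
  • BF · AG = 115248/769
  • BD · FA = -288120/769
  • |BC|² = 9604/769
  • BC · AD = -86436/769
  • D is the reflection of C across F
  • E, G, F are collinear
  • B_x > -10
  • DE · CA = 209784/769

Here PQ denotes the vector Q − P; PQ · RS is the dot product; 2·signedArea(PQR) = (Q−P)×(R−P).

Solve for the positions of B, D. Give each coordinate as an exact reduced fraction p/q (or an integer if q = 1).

1. D_x = -19314/769  [D is the reflection of C across F]
2. D_y = 3211/769  [D is the reflection of C across F]
   → D = (-19314/769, 3211/769)
3. B_x = -7064/769  [BF · AG = 115248/769 ∩ BC · AD = -86436/769]
4. B_y = -2669/769  [BF · AG = 115248/769 ∩ BC · AD = -86436/769]
   → B = (-7064/769, -2669/769)

B = (-7064/769, -2669/769)
D = (-19314/769, 3211/769)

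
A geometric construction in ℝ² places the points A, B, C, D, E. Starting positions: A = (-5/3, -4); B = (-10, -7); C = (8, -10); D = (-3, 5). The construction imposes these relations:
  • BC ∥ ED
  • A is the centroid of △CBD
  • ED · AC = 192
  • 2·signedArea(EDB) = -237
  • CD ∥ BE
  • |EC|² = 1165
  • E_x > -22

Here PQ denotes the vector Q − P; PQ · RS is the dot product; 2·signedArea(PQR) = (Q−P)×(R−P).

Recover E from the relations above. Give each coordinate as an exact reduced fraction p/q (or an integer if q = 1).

1. E_x = -21  [BC ∥ ED ∩ CD ∥ BE]
2. E_y = 8  [BC ∥ ED ∩ CD ∥ BE]
   → E = (-21, 8)

E = (-21, 8)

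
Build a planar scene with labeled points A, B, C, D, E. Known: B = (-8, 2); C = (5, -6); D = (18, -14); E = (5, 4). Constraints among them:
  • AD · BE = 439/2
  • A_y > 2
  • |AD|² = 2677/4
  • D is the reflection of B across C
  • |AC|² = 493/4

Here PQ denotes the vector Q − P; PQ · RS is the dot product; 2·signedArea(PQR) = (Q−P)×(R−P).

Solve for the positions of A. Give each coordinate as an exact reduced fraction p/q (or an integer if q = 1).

A = (-3/2, 3)

1. A_x = -3/2  [line -13·x + -2·y + -27/2 = 0 ∩ |AD|² = 2677/4]
2. A_y = 3  [line -13·x + -2·y + -27/2 = 0 ∩ |AD|² = 2677/4]
   → A = (-3/2, 3)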